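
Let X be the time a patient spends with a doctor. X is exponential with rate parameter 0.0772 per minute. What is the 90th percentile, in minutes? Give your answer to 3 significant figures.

Set 1 − e^(−λt) = 0.9, so t = −ln(0.1)/λ = 2.3026/0.0772 ≈ 29.8262 minutes.

29.8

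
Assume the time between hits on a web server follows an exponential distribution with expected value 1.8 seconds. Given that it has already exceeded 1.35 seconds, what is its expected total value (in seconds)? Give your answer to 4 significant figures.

The rate is λ = 1/1.8 = 0.555556 per second.
By memorylessness, E[X | X > 1.35] = 1.35 + 1/λ = 1.35 + 1.8 = 3.15 seconds.

3.150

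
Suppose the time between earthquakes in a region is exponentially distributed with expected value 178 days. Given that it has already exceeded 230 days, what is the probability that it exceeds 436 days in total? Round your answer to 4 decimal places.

0.3143

The rate is λ = 1/178 = 0.00561798 per day.
P(X > s+t | X > s) = e^(−λ(s+t))/e^(−λs) = e^(−λt), independent of s = 230.
P(X > 206) = e^(−1.1573) ≈ 0.3143.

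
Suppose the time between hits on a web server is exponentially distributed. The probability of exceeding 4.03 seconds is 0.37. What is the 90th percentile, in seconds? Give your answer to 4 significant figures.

9.333

e^(−λ·4.03) = 0.37 ⇒ λ = −ln(0.37)/4.03 = 0.246713.
90th percentile: 1 − e^(−λt) = 0.9, t = −ln(0.1)/λ = 9.33306 seconds.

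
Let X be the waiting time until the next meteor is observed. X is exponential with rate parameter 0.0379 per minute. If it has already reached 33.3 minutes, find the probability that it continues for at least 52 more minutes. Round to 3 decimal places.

The exponential is memoryless, so the remaining time is again Exp(λ): the condition X > 33.3 is irrelevant.
P(X > 52) = e^(−1.9708) ≈ 0.139.

0.139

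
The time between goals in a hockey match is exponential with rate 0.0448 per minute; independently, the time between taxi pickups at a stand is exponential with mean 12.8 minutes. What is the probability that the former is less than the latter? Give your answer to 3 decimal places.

0.364

λ_1 = 0.0448, λ_2 = 1/12.8 = 0.078125.
For independent exponentials, P(the former < the latter) = λ_1/(λ_1+λ_2) = 0.0448/0.122925 ≈ 0.364.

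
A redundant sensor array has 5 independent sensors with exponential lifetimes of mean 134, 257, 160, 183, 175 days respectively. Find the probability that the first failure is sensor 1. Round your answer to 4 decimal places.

Rates: λ_i = 1/mean_i → 0.00746269, 0.00389105, 0.00625, 0.00546448, 0.00571429; Σλ = 0.0287825.
P(sensor 1 first) = λ_1/Σλ = 0.00746269/0.0287825 ≈ 0.2593.

0.2593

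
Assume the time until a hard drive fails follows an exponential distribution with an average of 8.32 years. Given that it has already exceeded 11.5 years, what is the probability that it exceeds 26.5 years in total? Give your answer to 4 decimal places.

The rate is λ = 1/8.32 = 0.120192 per year.
By the memoryless property, P(X > 11.5+15 | X > 11.5) = P(X > 15).
P(X > 15) = e^(−1.8029) ≈ 0.1648.

0.1648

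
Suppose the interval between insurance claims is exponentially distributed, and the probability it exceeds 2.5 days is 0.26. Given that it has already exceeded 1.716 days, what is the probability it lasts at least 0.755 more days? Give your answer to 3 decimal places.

From e^(−λ·2.5) = 0.26, λ = −ln(0.26)/2.5 = 0.538829.
Memoryless: P(X > 1.716+0.755 | X > 1.716) = P(X > 0.755) = e^(−0.538829·0.755) ≈ 0.666.

0.666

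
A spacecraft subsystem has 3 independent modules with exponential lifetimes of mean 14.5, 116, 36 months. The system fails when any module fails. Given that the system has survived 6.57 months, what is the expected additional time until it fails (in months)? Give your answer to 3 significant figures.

9.49

First-failure rate Σλ = 1/14.5 + 1/116 + 1/36 = 0.105364.
By memorylessness the expected residual is 1/Σλ = 9.49091 months, regardless of the 6.57 already elapsed.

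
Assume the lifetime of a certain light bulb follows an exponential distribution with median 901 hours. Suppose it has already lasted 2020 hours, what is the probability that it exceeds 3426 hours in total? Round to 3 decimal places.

0.339

For an exponential, median = ln(2)/λ, so λ = ln 2 / 901 = 0.000769309 per hour.
The exponential is memoryless, so the remaining time is again Exp(λ): the condition X > 2020 is irrelevant.
P(X > 1406) = e^(−1.0816) ≈ 0.339.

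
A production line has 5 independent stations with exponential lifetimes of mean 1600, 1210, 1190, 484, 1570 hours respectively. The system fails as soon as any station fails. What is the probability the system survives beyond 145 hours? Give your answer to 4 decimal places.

0.4847

The first failure time is exponential with rate Σλ_i = 1/1600 + 1/1210 + 1/1190 + 1/484 + 1/1570 = 0.00499484 per hour.
P(min > 145) = e^(−0.00499484·145) = e^(−0.72425) ≈ 0.4847.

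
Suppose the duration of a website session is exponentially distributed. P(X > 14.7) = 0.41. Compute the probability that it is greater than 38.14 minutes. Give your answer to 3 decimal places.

0.099

e^(−λ·14.7) = 0.41 ⇒ λ = −ln(0.41)/14.7 = 0.0606529.
P(X > 38.14) = e^(−0.0606529·38.14) = e^(−2.3133) ≈ 0.099.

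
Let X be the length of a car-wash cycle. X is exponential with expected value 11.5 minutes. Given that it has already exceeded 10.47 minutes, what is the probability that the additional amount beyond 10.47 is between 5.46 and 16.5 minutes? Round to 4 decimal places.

The rate is λ = 1/11.5 = 0.0869565 per minute.
Memoryless: the residual past 10.47 is again Exp(λ).
P(5.46 < residual < 16.5) = e^(−λ·5.46) − e^(−λ·16.5) = 0.62202 − 0.23817 ≈ 0.3839.

0.3839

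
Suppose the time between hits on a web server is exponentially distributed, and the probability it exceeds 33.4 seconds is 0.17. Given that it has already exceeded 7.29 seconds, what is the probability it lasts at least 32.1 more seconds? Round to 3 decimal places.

0.182

From e^(−λ·33.4) = 0.17, λ = −ln(0.17)/33.4 = 0.0530526.
Memoryless: P(X > 7.29+32.1 | X > 7.29) = P(X > 32.1) = e^(−0.0530526·32.1) ≈ 0.182.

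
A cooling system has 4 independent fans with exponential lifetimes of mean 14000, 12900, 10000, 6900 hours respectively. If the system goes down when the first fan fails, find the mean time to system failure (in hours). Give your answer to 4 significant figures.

The first failure time is exponential with rate Σλ_i = 1/14000 + 1/12900 + 1/10000 + 1/6900 = 0.000393875 per hour.
E[min] = 1/Σλ = 1/0.000393875 = 2538.87 hours.

2539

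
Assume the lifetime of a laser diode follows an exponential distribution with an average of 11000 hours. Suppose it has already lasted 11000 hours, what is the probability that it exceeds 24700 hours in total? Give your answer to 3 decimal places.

The rate is λ = 1/11000 = 0.0000909091 per hour.
The exponential is memoryless, so the remaining time is again Exp(λ): the condition X > 11000 is irrelevant.
P(X > 13700) = e^(−1.2455) ≈ 0.288.

0.288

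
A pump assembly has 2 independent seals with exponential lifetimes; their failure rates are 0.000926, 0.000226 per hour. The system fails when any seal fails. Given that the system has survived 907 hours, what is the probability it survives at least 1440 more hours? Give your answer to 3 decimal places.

Time to first failure ~ Exp(Σλ) with Σλ = 0.001152.
By memorylessness, P(T > 907+1440 | T > 907) = P(T > 1440) = e^(−0.001152·1440) ≈ 0.190.

0.190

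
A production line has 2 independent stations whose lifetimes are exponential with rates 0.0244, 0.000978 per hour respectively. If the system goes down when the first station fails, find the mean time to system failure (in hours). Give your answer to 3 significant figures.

39.4

The time to first failure is exponential with rate Σλ = 0.0244 + 0.000978 = 0.025378.
E[min] = 1/Σλ = 1/0.025378 = 39.4042 hours.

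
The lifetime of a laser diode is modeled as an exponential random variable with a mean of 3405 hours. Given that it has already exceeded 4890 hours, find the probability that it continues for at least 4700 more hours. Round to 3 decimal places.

The rate is λ = 1/3405 = 0.000293686 per hour.
By the memoryless property, P(X > 4890+4700 | X > 4890) = P(X > 4700).
P(X > 4700) = e^(−1.3803) ≈ 0.251.

0.251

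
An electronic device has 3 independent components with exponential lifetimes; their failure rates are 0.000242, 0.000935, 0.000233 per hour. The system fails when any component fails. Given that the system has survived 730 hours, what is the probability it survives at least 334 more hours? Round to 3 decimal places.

0.624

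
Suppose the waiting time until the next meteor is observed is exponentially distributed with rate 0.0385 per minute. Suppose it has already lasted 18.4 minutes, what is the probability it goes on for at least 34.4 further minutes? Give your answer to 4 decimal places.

P(X > s+t | X > s) = e^(−λ(s+t))/e^(−λs) = e^(−λt), independent of s = 18.4.
P(X > 34.4) = e^(−1.3244) ≈ 0.2660.

0.2660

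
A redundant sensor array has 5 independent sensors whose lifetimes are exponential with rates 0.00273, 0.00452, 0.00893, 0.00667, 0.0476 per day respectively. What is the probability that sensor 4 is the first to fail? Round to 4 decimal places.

0.0947

The time to first failure is exponential with rate Σλ = 0.00273 + 0.00452 + 0.00893 + 0.00667 + 0.0476 = 0.07045.
P(sensor 4 first) = λ_4/Σλ = 0.00667/0.07045 ≈ 0.0947.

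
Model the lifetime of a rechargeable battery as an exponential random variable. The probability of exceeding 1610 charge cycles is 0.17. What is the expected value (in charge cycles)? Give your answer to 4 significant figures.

e^(−λ·1610) = 0.17 ⇒ λ = −ln(0.17)/1610 = 0.00110059.
Mean = 1/λ = 908.6 charge cycles.

908.6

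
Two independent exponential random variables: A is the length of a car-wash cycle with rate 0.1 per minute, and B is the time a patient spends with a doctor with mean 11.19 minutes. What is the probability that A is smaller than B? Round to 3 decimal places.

0.528

λ_1 = 0.1, λ_2 = 1/11.19 = 0.0893655.
For independent exponentials, P(A < B) = λ_1/(λ_1+λ_2) = 0.1/0.189366 ≈ 0.528.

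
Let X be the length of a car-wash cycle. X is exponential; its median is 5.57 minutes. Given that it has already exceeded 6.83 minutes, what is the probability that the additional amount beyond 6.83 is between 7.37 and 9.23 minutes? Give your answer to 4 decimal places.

For an exponential, median = ln(2)/λ, so λ = ln 2 / 5.57 = 0.124443 per minute.
Memoryless: the residual past 6.83 is again Exp(λ).
P(7.37 < residual < 9.23) = e^(−λ·7.37) − e^(−λ·9.23) = 0.39966 − 0.31708 ≈ 0.0826.

0.0826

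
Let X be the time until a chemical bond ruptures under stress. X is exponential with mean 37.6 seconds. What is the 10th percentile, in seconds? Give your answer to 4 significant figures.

The rate is λ = 1/37.6 = 0.0265957 per second.
Set 1 − e^(−λt) = 0.1, so t = −ln(0.9)/λ = 0.10536/0.0265957 ≈ 3.96156 seconds.

3.962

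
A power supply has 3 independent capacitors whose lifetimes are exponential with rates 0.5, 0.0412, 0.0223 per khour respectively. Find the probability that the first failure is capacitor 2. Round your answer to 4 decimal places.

The time to first failure is exponential with rate Σλ = 0.5 + 0.0412 + 0.0223 = 0.5635.
P(capacitor 2 first) = λ_2/Σλ = 0.0412/0.5635 ≈ 0.0731.

0.0731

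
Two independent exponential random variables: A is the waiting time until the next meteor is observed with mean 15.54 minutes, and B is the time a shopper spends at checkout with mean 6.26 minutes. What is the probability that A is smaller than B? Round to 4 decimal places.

0.2872

λ_1 = 1/15.54 = 0.0643501, λ_2 = 1/6.26 = 0.159744.
For independent exponentials, P(A < B) = λ_1/(λ_1+λ_2) = 0.0643501/0.224094 ≈ 0.2872.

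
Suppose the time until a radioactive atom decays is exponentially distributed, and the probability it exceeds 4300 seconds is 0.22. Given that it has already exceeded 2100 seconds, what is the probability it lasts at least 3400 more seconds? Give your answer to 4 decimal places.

0.3020

From e^(−λ·4300) = 0.22, λ = −ln(0.22)/4300 = 0.000352123.
Memoryless: P(X > 2100+3400 | X > 2100) = P(X > 3400) = e^(−0.000352123·3400) ≈ 0.3020.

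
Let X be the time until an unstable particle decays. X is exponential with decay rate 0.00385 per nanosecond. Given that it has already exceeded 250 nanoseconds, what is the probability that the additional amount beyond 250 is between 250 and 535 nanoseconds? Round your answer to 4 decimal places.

Memoryless: the residual past 250 is again Exp(λ).
P(250 < residual < 535) = e^(−λ·250) − e^(−λ·535) = 0.38194 − 0.12749 ≈ 0.2545.

0.2545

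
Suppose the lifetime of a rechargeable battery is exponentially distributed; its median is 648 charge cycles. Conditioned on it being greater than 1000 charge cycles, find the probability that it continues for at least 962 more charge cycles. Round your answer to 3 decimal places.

For an exponential, median = ln(2)/λ, so λ = ln 2 / 648 = 0.00106967 per charge cycle.
The exponential is memoryless, so the remaining time is again Exp(λ): the condition X > 1000 is irrelevant.
P(X > 962) = e^(−1.029) ≈ 0.357.

0.357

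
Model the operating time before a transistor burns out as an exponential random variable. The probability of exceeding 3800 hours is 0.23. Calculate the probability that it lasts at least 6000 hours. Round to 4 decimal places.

0.0982

e^(−λ·3800) = 0.23 ⇒ λ = −ln(0.23)/3800 = 0.000386757.
P(X > 6000) = e^(−0.000386757·6000) = e^(−2.3205) ≈ 0.0982.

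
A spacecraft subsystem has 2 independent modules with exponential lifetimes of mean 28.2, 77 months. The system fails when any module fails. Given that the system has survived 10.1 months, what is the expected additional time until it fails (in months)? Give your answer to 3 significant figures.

First-failure rate Σλ = 1/28.2 + 1/77 = 0.048448.
By memorylessness the expected residual is 1/Σλ = 20.6407 months, regardless of the 10.1 already elapsed.

20.6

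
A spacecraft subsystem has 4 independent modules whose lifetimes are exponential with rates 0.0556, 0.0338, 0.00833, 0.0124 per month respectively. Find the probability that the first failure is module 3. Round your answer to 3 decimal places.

0.076

The time to first failure is exponential with rate Σλ = 0.0556 + 0.0338 + 0.00833 + 0.0124 = 0.11013.
P(module 3 first) = λ_3/Σλ = 0.00833/0.11013 ≈ 0.076.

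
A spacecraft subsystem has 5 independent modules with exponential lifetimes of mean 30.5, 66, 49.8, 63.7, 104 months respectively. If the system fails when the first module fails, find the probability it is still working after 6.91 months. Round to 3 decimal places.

0.525

The first failure time is exponential with rate Σλ_i = 1/30.5 + 1/66 + 1/49.8 + 1/63.7 + 1/104 = 0.0933327 per month.
P(min > 6.91) = e^(−0.0933327·6.91) = e^(−0.64493) ≈ 0.525.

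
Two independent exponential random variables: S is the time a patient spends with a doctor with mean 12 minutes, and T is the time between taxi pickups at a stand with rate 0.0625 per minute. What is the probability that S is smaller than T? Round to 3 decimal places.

0.571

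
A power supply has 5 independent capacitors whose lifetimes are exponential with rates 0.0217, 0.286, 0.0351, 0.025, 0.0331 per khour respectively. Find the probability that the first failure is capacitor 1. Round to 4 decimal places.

0.0541

The time to first failure is exponential with rate Σλ = 0.0217 + 0.286 + 0.0351 + 0.025 + 0.0331 = 0.4009.
P(capacitor 1 first) = λ_1/Σλ = 0.0217/0.4009 ≈ 0.0541.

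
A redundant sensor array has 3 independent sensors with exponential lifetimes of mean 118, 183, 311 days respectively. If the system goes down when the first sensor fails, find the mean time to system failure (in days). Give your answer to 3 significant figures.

58.3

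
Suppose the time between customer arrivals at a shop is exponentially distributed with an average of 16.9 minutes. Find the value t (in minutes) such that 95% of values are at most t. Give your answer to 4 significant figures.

The rate is λ = 1/16.9 = 0.0591716 per minute.
Set 1 − e^(−λt) = 0.95, so t = −ln(0.05)/λ = 2.9957/0.0591716 ≈ 50.6279 minutes.

50.63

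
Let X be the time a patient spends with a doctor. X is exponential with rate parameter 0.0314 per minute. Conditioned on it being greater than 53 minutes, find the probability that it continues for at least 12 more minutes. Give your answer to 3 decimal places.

P(X > s+t | X > s) = e^(−λ(s+t))/e^(−λs) = e^(−λt), independent of s = 53.
P(X > 12) = e^(−0.3768) ≈ 0.686.

0.686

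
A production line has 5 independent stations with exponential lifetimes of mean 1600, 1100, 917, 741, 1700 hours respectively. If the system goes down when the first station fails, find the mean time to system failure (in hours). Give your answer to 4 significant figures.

The first failure time is exponential with rate Σλ_i = 1/1600 + 1/1100 + 1/917 + 1/741 + 1/1700 = 0.00456237 per hour.
E[min] = 1/Σλ = 1/0.00456237 = 219.184 hours.

219.2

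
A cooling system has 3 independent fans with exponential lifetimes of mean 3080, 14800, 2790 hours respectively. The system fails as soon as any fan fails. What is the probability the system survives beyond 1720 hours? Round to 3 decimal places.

The first failure time is exponential with rate Σλ_i = 1/3080 + 1/14800 + 1/2790 = 0.000750666 per hour.
P(min > 1720) = e^(−0.000750666·1720) = e^(−1.2911) ≈ 0.275.

0.275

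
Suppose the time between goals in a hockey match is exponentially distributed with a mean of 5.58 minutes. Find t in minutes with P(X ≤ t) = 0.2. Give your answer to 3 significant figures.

The rate is λ = 1/5.58 = 0.179211 per minute.
Set 1 − e^(−λt) = 0.2, so t = −ln(0.8)/λ = 0.22314/0.179211 ≈ 1.24514 minutes.

1.25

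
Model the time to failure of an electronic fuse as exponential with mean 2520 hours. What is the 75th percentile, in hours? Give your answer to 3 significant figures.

The rate is λ = 1/2520 = 0.000396825 per hour.
Set 1 − e^(−λt) = 0.75, so t = −ln(0.25)/λ = 1.3863/0.000396825 ≈ 3493.46 hours.

3490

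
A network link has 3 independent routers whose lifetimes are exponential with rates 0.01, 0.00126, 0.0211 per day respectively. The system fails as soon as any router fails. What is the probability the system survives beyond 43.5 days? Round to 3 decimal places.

The time to first failure is exponential with rate Σλ = 0.01 + 0.00126 + 0.0211 = 0.03236.
P(min > 43.5) = e^(−0.03236·43.5) = e^(−1.4077) ≈ 0.245.

0.245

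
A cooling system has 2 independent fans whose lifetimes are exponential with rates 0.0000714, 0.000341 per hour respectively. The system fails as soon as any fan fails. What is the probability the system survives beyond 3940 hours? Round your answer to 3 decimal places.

The time to first failure is exponential with rate Σλ = 0.0000714 + 0.000341 = 0.0004124.
P(min > 3940) = e^(−0.0004124·3940) = e^(−1.6249) ≈ 0.197.

0.197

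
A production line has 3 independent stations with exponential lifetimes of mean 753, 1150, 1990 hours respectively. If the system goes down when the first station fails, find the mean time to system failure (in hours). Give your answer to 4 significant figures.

370.4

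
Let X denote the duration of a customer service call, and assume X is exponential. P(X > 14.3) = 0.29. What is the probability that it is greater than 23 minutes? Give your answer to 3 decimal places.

e^(−λ·14.3) = 0.29 ⇒ λ = −ln(0.29)/14.3 = 0.0865646.
P(X > 23) = e^(−0.0865646·23) = e^(−1.991) ≈ 0.137.

0.137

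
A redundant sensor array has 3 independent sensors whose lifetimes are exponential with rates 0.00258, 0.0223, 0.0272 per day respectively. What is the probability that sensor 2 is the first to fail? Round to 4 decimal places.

The time to first failure is exponential with rate Σλ = 0.00258 + 0.0223 + 0.0272 = 0.05208.
P(sensor 2 first) = λ_2/Σλ = 0.0223/0.05208 ≈ 0.4282.

0.4282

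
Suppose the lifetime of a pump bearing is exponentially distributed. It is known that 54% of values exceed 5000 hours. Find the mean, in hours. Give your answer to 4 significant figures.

8114

e^(−λ·5000) = 0.54 ⇒ λ = −ln(0.54)/5000 = 0.000123237.
Mean = 1/λ = 8114.43 hours.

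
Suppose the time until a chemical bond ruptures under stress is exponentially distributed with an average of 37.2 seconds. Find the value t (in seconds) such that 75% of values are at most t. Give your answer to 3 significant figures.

The rate is λ = 1/37.2 = 0.0268817 per second.
Set 1 − e^(−λt) = 0.75, so t = −ln(0.25)/λ = 1.3863/0.0268817 ≈ 51.5702 seconds.

51.6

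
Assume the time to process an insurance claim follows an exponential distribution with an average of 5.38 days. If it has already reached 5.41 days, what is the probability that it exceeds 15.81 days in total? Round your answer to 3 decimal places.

0.145

The rate is λ = 1/5.38 = 0.185874 per day.
By the memoryless property, P(X > 5.41+10.4 | X > 5.41) = P(X > 10.4).
P(X > 10.4) = e^(−1.9331) ≈ 0.145.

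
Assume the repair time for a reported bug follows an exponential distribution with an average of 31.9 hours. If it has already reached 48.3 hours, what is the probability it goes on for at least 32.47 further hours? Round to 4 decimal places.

0.3614

The rate is λ = 1/31.9 = 0.031348 per hour.
By the memoryless property, P(X > 48.3+32.47 | X > 48.3) = P(X > 32.47).
P(X > 32.47) = e^(−1.0179) ≈ 0.3614.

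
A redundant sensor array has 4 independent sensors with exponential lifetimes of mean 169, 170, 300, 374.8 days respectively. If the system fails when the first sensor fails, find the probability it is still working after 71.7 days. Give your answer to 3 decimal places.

0.279

The first failure time is exponential with rate Σλ_i = 1/169 + 1/170 + 1/300 + 1/374.8 = 0.0178009 per day.
P(min > 71.7) = e^(−0.0178009·71.7) = e^(−1.2763) ≈ 0.279.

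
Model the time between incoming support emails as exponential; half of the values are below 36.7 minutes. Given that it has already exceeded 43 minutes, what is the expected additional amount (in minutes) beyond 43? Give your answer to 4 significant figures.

52.95

For an exponential, median = ln(2)/λ, so λ = ln 2 / 36.7 = 0.0188868 per minute.
By memorylessness, the remaining amount past any threshold is again Exp(λ) with mean 1/λ = 52.9469 minutes.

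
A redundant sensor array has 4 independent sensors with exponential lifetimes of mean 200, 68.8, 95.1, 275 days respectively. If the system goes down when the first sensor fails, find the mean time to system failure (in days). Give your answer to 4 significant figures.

The first failure time is exponential with rate Σλ_i = 1/200 + 1/68.8 + 1/95.1 + 1/275 = 0.0336865 per day.
E[min] = 1/Σλ = 1/0.0336865 = 29.6855 days.

29.69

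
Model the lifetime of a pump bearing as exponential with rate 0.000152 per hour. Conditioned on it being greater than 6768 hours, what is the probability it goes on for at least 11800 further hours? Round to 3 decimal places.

0.166

By the memoryless property, P(X > 6768+11800 | X > 6768) = P(X > 11800).
P(X > 11800) = e^(−1.7936) ≈ 0.166.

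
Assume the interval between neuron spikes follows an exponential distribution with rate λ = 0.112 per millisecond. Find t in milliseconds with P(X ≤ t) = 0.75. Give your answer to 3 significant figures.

Set 1 − e^(−λt) = 0.75, so t = −ln(0.25)/λ = 1.3863/0.112 ≈ 12.3776 milliseconds.

12.4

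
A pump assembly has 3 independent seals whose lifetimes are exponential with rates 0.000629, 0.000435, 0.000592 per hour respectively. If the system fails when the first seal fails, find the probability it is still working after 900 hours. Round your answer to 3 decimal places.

The time to first failure is exponential with rate Σλ = 0.000629 + 0.000435 + 0.000592 = 0.001656.
P(min > 900) = e^(−0.001656·900) = e^(−1.4904) ≈ 0.225.

0.225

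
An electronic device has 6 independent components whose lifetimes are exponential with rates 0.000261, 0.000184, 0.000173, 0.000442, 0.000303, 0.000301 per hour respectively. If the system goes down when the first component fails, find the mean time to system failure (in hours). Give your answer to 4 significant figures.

The time to first failure is exponential with rate Σλ = 0.000261 + 0.000184 + 0.000173 + 0.000442 + 0.000303 + 0.000301 = 0.001664.
E[min] = 1/Σλ = 1/0.001664 = 600.962 hours.

601.0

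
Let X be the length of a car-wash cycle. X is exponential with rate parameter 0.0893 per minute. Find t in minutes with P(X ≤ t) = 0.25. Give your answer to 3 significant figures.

Set 1 − e^(−λt) = 0.25, so t = −ln(0.75)/λ = 0.28768/0.0893 ≈ 3.22152 minutes.

3.22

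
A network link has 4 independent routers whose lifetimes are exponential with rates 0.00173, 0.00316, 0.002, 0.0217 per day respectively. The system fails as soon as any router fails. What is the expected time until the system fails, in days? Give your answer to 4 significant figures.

34.98

The time to first failure is exponential with rate Σλ = 0.00173 + 0.00316 + 0.002 + 0.0217 = 0.02859.
E[min] = 1/Σλ = 1/0.02859 = 34.9773 days.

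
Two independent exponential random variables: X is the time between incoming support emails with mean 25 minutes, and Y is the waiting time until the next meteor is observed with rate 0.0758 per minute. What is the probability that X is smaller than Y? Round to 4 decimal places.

0.3454

λ_1 = 1/25 = 0.04, λ_2 = 0.0758.
For independent exponentials, P(X < Y) = λ_1/(λ_1+λ_2) = 0.04/0.1158 ≈ 0.3454.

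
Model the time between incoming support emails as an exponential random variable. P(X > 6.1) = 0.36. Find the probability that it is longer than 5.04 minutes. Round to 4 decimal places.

0.4299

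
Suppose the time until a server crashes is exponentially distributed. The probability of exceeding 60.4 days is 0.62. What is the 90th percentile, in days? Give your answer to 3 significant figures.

e^(−λ·60.4) = 0.62 ⇒ λ = −ln(0.62)/60.4 = 0.0079145.
90th percentile: 1 − e^(−λt) = 0.9, t = −ln(0.1)/λ = 290.932 days.

291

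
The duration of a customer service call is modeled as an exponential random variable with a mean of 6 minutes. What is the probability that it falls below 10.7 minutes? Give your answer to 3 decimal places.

The rate is λ = 1/6 = 0.166667 per minute.
P(X ≤ 10.7) = 1 − e^(−λ·10.7) = 1 − e^(−1.7833) ≈ 0.832.

0.832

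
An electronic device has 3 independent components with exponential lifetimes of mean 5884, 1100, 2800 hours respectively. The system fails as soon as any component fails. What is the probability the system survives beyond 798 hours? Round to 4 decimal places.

0.3179

The first failure time is exponential with rate Σλ_i = 1/5884 + 1/1100 + 1/2800 = 0.00143619 per hour.
P(min > 798) = e^(−0.00143619·798) = e^(−1.1461) ≈ 0.3179.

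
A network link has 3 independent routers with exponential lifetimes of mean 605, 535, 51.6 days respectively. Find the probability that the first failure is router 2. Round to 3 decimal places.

Rates: λ_i = 1/mean_i → 0.00165289, 0.00186916, 0.0193798; Σλ = 0.0229019.
P(router 2 first) = λ_2/Σλ = 0.00186916/0.0229019 ≈ 0.082.

0.082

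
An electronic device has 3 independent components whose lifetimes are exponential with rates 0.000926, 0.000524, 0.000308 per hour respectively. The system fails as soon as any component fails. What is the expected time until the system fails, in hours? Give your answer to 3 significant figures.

569

The time to first failure is exponential with rate Σλ = 0.000926 + 0.000524 + 0.000308 = 0.001758.
E[min] = 1/Σλ = 1/0.001758 = 568.828 hours.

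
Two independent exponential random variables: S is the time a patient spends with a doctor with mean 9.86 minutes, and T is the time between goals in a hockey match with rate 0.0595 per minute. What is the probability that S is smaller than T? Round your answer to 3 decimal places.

λ_1 = 1/9.86 = 0.10142, λ_2 = 0.0595.
For independent exponentials, P(S < T) = λ_1/(λ_1+λ_2) = 0.10142/0.16092 ≈ 0.630.

0.630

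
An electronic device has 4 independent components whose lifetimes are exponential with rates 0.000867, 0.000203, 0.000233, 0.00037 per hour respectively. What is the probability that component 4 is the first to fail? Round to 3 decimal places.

0.221

The time to first failure is exponential with rate Σλ = 0.000867 + 0.000203 + 0.000233 + 0.00037 = 0.001673.
P(component 4 first) = λ_4/Σλ = 0.00037/0.001673 ≈ 0.221.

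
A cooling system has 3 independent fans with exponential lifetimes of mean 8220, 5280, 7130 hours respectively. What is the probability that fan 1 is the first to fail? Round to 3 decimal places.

Rates: λ_i = 1/mean_i → 0.000121655, 0.000189394, 0.000140252; Σλ = 0.000451301.
P(fan 1 first) = λ_1/Σλ = 0.000121655/0.000451301 ≈ 0.270.

0.270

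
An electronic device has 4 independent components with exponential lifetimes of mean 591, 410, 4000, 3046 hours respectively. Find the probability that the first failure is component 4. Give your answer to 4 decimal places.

0.0697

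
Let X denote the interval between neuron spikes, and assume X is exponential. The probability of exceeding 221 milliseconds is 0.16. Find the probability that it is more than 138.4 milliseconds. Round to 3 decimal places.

e^(−λ·221) = 0.16 ⇒ λ = −ln(0.16)/221 = 0.00829222.
P(X > 138.4) = e^(−0.00829222·138.4) = e^(−1.1476) ≈ 0.317.

0.317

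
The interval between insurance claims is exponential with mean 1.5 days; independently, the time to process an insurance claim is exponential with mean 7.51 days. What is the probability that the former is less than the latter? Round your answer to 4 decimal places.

0.8335

λ_1 = 1/1.5 = 0.666667, λ_2 = 1/7.51 = 0.133156.
For independent exponentials, P(the former < the latter) = λ_1/(λ_1+λ_2) = 0.666667/0.799822 ≈ 0.8335.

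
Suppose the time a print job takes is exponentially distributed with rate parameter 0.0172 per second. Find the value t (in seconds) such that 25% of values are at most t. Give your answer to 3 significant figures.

Set 1 − e^(−λt) = 0.25, so t = −ln(0.75)/λ = 0.28768/0.0172 ≈ 16.7257 seconds.

16.7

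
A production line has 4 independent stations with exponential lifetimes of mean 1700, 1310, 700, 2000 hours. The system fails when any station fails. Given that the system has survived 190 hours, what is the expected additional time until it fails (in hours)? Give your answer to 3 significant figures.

First-failure rate Σλ = 1/1700 + 1/1310 + 1/700 + 1/2000 = 0.00328017.
By memorylessness the expected residual is 1/Σλ = 304.863 hours, regardless of the 190 already elapsed.

305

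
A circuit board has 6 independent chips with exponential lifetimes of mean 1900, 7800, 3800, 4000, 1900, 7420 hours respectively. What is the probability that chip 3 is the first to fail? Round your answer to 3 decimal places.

0.144

Rates: λ_i = 1/mean_i → 0.000526316, 0.000128205, 0.000263158, 0.00025, 0.000526316, 0.000134771; Σλ = 0.00182877.
P(chip 3 first) = λ_3/Σλ = 0.000263158/0.00182877 ≈ 0.144.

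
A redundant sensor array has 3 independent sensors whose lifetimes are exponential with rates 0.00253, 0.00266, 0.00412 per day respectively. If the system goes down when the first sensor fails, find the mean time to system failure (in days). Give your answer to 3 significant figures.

107

The time to first failure is exponential with rate Σλ = 0.00253 + 0.00266 + 0.00412 = 0.00931.
E[min] = 1/Σλ = 1/0.00931 = 107.411 days.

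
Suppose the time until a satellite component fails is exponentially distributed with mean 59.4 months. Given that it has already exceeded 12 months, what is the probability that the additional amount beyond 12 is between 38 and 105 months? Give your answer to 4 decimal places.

0.3567

The rate is λ = 1/59.4 = 0.016835 per month.
Memoryless: the residual past 12 is again Exp(λ).
P(38 < residual < 105) = e^(−λ·38) − e^(−λ·105) = 0.52743 − 0.17073 ≈ 0.3567.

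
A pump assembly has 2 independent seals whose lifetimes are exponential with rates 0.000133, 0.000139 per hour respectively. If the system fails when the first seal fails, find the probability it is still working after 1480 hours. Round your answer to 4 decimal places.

0.6686

The time to first failure is exponential with rate Σλ = 0.000133 + 0.000139 = 0.000272.
P(min > 1480) = e^(−0.000272·1480) = e^(−0.40256) ≈ 0.6686.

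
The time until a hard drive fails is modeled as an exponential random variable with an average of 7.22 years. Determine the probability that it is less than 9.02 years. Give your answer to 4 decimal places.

0.7133

The rate is λ = 1/7.22 = 0.138504 per year.
P(X ≤ 9.02) = 1 − e^(−λ·9.02) = 1 − e^(−1.2493) ≈ 0.7133.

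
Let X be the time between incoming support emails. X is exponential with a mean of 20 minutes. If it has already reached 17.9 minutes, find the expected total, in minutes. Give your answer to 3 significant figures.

The rate is λ = 1/20 = 0.05 per minute.
By memorylessness, E[X | X > 17.9] = 17.9 + 1/λ = 17.9 + 20 = 37.9 minutes.

37.9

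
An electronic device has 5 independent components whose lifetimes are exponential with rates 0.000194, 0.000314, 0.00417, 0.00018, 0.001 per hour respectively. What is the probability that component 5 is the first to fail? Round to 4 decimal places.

0.1707

The time to first failure is exponential with rate Σλ = 0.000194 + 0.000314 + 0.00417 + 0.00018 + 0.001 = 0.005858.
P(component 5 first) = λ_5/Σλ = 0.001/0.005858 ≈ 0.1707.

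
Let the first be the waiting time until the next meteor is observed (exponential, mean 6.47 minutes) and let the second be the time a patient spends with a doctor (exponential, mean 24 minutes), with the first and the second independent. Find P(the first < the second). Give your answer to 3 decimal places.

0.788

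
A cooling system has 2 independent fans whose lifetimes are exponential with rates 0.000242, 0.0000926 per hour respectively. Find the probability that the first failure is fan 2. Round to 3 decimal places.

0.277

The time to first failure is exponential with rate Σλ = 0.000242 + 0.0000926 = 0.0003346.
P(fan 2 first) = λ_2/Σλ = 0.0000926/0.0003346 ≈ 0.277.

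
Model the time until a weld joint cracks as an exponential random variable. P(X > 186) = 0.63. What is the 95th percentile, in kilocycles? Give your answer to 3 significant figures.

e^(−λ·186) = 0.63 ⇒ λ = −ln(0.63)/186 = 0.00248406.
95th percentile: 1 − e^(−λt) = 0.95, t = −ln(0.05)/λ = 1205.98 kilocycles.

1210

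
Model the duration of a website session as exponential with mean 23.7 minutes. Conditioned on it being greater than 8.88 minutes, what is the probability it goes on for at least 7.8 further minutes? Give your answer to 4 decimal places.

The rate is λ = 1/23.7 = 0.0421941 per minute.
P(X > s+t | X > s) = e^(−λ(s+t))/e^(−λs) = e^(−λt), independent of s = 8.88.
P(X > 7.8) = e^(−0.32911) ≈ 0.7196.

0.7196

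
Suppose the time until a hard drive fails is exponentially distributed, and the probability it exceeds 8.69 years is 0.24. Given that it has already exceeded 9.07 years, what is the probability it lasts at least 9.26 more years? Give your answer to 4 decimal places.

0.2186

From e^(−λ·8.69) = 0.24, λ = −ln(0.24)/8.69 = 0.164225.
Memoryless: P(X > 9.07+9.26 | X > 9.07) = P(X > 9.26) = e^(−0.164225·9.26) ≈ 0.2186.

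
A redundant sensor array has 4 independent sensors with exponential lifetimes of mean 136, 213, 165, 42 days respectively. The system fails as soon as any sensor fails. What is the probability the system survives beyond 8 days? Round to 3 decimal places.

The first failure time is exponential with rate Σλ_i = 1/136 + 1/213 + 1/165 + 1/42 = 0.0419179 per day.
P(min > 8) = e^(−0.0419179·8) = e^(−0.33534) ≈ 0.715.

0.715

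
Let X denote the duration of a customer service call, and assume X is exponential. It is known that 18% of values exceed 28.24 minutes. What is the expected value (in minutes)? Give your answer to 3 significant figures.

e^(−λ·28.24) = 0.18 ⇒ λ = −ln(0.18)/28.24 = 0.0607223.
Mean = 1/λ = 16.4684 minutes.

16.5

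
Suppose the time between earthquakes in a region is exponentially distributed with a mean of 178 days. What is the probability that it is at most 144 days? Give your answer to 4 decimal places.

0.5547

The rate is λ = 1/178 = 0.00561798 per day.
P(X ≤ 144) = 1 − e^(−λ·144) = 1 − e^(−0.80899) ≈ 0.5547.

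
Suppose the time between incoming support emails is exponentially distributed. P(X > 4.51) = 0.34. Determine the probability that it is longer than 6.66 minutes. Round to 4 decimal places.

e^(−λ·4.51) = 0.34 ⇒ λ = −ln(0.34)/4.51 = 0.239204.
P(X > 6.66) = e^(−0.239204·6.66) = e^(−1.5931) ≈ 0.2033.

0.2033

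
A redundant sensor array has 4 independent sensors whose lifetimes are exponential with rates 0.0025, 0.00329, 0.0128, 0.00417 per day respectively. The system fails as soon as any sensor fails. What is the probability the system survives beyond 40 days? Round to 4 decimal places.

The time to first failure is exponential with rate Σλ = 0.0025 + 0.00329 + 0.0128 + 0.00417 = 0.02276.
P(min > 40) = e^(−0.02276·40) = e^(−0.9104) ≈ 0.4024.

0.4024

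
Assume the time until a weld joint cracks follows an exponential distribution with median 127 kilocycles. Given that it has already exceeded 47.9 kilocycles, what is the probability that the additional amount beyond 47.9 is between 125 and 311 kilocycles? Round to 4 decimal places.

0.3223

For an exponential, median = ln(2)/λ, so λ = ln 2 / 127 = 0.00545785 per kilocycle.
Memoryless: the residual past 47.9 is again Exp(λ).
P(125 < residual < 311) = e^(−λ·125) − e^(−λ·311) = 0.50549 − 0.18316 ≈ 0.3223.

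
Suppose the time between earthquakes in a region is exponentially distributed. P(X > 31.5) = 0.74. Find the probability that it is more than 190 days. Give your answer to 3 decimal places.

e^(−λ·31.5) = 0.74 ⇒ λ = −ln(0.74)/31.5 = 0.00955889.
P(X > 190) = e^(−0.00955889·190) = e^(−1.8162) ≈ 0.163.

0.163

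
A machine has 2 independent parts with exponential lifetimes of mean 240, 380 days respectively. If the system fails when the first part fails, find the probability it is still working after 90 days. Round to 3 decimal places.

The first failure time is exponential with rate Σλ_i = 1/240 + 1/380 = 0.00679825 per day.
P(min > 90) = e^(−0.00679825·90) = e^(−0.61184) ≈ 0.542.

0.542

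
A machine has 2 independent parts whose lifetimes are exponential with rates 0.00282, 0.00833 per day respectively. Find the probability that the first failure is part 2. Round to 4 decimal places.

The time to first failure is exponential with rate Σλ = 0.00282 + 0.00833 = 0.01115.
P(part 2 first) = λ_2/Σλ = 0.00833/0.01115 ≈ 0.7471.

0.7471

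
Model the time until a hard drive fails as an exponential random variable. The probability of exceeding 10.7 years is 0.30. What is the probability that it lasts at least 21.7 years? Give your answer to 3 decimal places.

0.087

e^(−λ·10.7) = 0.30 ⇒ λ = −ln(0.30)/10.7 = 0.112521.
P(X > 21.7) = e^(−0.112521·21.7) = e^(−2.4417) ≈ 0.087.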